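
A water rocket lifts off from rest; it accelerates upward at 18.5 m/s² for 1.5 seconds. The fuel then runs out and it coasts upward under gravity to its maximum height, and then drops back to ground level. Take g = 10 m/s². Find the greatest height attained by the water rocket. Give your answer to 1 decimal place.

Phase 1 (powered ascent): v₀ = 0 m/s, a = 18.5 m/s².
v = v₀ + at = 0 + (18.5)(1.5) = 27.8 m/s
Δx = v₀t + ½at² = 0·1.5 + 0.5·18.5·1.5² = 20.8 m

Phase 2 (coasting upward): v₀ = 27.8 m/s, a = -10 m/s².
v = v₀ + at → t = (0 − 27.8) / -10 = 2.77 s
v² = v₀² + 2aΔx → Δx = (0² − 27.8²)/(2·-10) = 38.5 m
Maximum height = 20.8 + 38.5 = 59.3 m

59.3 m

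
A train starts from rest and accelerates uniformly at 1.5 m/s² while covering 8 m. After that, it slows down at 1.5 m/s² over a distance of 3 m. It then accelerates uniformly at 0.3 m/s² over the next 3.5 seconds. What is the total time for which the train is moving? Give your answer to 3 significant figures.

7.45 s

Phase 1 (accelerating): v₀ = 0 m/s, a = 1.5 m/s².
v² = v₀² + 2aΔx = 0² + 2·1.5·8 = 24.0 → v = 4.90 m/s
t = (v − v₀)/a = (4.90 − 0)/1.5 = 3.27 s

Phase 2 (decelerating): v₀ = 4.90 m/s, a = -1.5 m/s².
v² = v₀² + 2aΔx = 4.90² + 2·-1.5·3 = 15.0 → v = 3.87 m/s
t = (v − v₀)/a = (3.87 − 4.90)/-1.5 = 0.684 s

Phase 3 (accelerating): v₀ = 3.87 m/s, a = 0.3 m/s².
v = v₀ + at = 3.87 + (0.3)(3.5) = 4.92 m/s
Δx = v₀t + ½at² = 3.87·3.5 + 0.5·0.3·3.5² = 15.4 m
Total time = 3.27 + 0.684 + 3.50 = 7.45 s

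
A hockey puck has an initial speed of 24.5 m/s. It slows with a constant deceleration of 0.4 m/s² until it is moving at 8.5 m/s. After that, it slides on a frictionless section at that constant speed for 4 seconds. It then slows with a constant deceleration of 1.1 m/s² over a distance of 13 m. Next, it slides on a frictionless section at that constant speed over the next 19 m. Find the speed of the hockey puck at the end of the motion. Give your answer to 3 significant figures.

6.61 m/s

Phase 1 (decelerating): v₀ = 24.5 m/s, a = -0.4 m/s².
v = v₀ + at → t = (8.5 − 24.5) / -0.4 = 40.0 s
v² = v₀² + 2aΔx → Δx = (8.5² − 24.5²)/(2·-0.4) = 660 m

Phase 2 (constant speed): v₀ = 8.50 m/s, a = 0 m/s².
v = v₀ + at = 8.50 + (0)(4) = 8.50 m/s
Δx = v₀t + ½at² = 8.50·4 + 0.5·0·4² = 34.0 m

Phase 3 (decelerating): v₀ = 8.50 m/s, a = -1.1 m/s².
v² = v₀² + 2aΔx = 8.50² + 2·-1.1·13 = 43.6 → v = 6.61 m/s
t = (v − v₀)/a = (6.61 − 8.50)/-1.1 = 1.72 s

Phase 4 (constant speed): v₀ = 6.61 m/s, a = 0 m/s².
Constant speed: t = d/v = 19/6.61 = 2.88 s
Final speed = 6.61 m/s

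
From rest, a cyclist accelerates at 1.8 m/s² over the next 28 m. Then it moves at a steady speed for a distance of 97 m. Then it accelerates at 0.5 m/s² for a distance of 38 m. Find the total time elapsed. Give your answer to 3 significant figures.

18.7 s

Phase 1 (accelerating): v₀ = 0 m/s, a = 1.8 m/s².
v² = v₀² + 2aΔx = 0² + 2·1.8·28 = 101 → v = 10.0 m/s
t = (v − v₀)/a = (10.0 − 0)/1.8 = 5.58 s

Phase 2 (constant speed): v₀ = 10.0 m/s, a = 0 m/s².
Constant speed: t = d/v = 97/10.0 = 9.66 s

Phase 3 (accelerating): v₀ = 10.0 m/s, a = 0.5 m/s².
v² = v₀² + 2aΔx = 10.0² + 2·0.5·38 = 139 → v = 11.8 m/s
t = (v − v₀)/a = (11.8 − 10.0)/0.5 = 3.48 s
Total time = 5.58 + 9.66 + 3.48 = 18.7 s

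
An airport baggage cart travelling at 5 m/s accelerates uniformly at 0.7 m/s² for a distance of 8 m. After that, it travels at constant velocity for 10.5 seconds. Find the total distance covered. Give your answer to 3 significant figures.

Phase 1 (accelerating): v₀ = 5.00 m/s, a = 0.7 m/s².
v² = v₀² + 2aΔx = 5.00² + 2·0.7·8 = 36.2 → v = 6.02 m/s
t = (v − v₀)/a = (6.02 − 5.00)/0.7 = 1.45 s

Phase 2 (constant speed): v₀ = 6.02 m/s, a = 0 m/s².
v = v₀ + at = 6.02 + (0)(10.5) = 6.02 m/s
Δx = v₀t + ½at² = 6.02·10.5 + 0.5·0·10.5² = 63.2 m
Total distance = 8.00 + 63.2 = 71.2 m

71.2 m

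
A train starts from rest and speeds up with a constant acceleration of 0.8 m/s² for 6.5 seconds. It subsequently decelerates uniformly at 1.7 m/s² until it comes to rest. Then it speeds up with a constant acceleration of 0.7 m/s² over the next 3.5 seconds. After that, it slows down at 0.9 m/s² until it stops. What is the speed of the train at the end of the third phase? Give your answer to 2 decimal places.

2.45 m/s

Phase 1 (accelerating): v₀ = 0 m/s, a = 0.8 m/s².
v = v₀ + at = 0 + (0.8)(6.5) = 5.20 m/s
Δx = v₀t + ½at² = 0·6.5 + 0.5·0.8·6.5² = 16.9 m

Phase 2 (decelerating): v₀ = 5.20 m/s, a = -1.7 m/s².
v = v₀ + at → t = (0 − 5.20) / -1.7 = 3.06 s
v² = v₀² + 2aΔx → Δx = (0² − 5.20²)/(2·-1.7) = 7.95 m

Phase 3 (accelerating): v₀ = 0 m/s, a = 0.7 m/s².
v = v₀ + at = 0 + (0.7)(3.5) = 2.45 m/s
Δx = v₀t + ½at² = 0·3.5 + 0.5·0.7·3.5² = 4.29 m
Speed at end of phase 3 = 2.45 m/s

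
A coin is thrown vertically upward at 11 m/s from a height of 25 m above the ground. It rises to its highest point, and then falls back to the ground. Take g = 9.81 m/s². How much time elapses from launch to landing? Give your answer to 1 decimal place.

3.6 s

Phase 1 (rising): v₀ = 11.0 m/s, a = -9.81 m/s².
v = v₀ + at → t = (0 − 11.0) / -9.81 = 1.12 s
v² = v₀² + 2aΔx → Δx = (0² − 11.0²)/(2·-9.81) = 6.17 m

Phase 2 (falling): v₀ = 0 m/s, a = -9.81 m/s².
Falls 31.2 m from rest: t = √(2·31.2/9.81) = 2.52 s; v = g·t = 24.7 m/s.
Total time = 1.12 + 2.52 = 3.64 s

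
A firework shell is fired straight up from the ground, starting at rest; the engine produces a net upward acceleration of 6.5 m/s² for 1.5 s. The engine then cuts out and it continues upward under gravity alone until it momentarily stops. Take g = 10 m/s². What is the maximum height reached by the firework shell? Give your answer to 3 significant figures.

12.1 m

Phase 1 (powered ascent): v₀ = 0 m/s, a = 6.5 m/s².
v = v₀ + at = 0 + (6.5)(1.5) = 9.75 m/s
Δx = v₀t + ½at² = 0·1.5 + 0.5·6.5·1.5² = 7.31 m

Phase 2 (coasting upward): v₀ = 9.75 m/s, a = -10 m/s².
v = v₀ + at → t = (0 − 9.75) / -10 = 0.975 s
v² = v₀² + 2aΔx → Δx = (0² − 9.75²)/(2·-10) = 4.75 m
Maximum height = 7.31 + 4.75 = 12.1 m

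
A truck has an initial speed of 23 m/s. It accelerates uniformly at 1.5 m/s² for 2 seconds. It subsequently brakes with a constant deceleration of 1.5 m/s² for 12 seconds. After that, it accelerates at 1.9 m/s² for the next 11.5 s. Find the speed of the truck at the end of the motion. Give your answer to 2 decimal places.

29.85 m/s

Phase 1 (accelerating): v₀ = 23.0 m/s, a = 1.5 m/s².
v = v₀ + at = 23.0 + (1.5)(2) = 26.0 m/s
Δx = v₀t + ½at² = 23.0·2 + 0.5·1.5·2² = 49.0 m

Phase 2 (decelerating): v₀ = 26.0 m/s, a = -1.5 m/s².
v = v₀ + at = 26.0 + (-1.5)(12) = 8.00 m/s
Δx = v₀t + ½at² = 26.0·12 + 0.5·-1.5·12² = 204 m

Phase 3 (accelerating): v₀ = 8.00 m/s, a = 1.9 m/s².
v = v₀ + at = 8.00 + (1.9)(11.5) = 29.8 m/s
Δx = v₀t + ½at² = 8.00·11.5 + 0.5·1.9·11.5² = 218 m
Final speed = 29.8 m/s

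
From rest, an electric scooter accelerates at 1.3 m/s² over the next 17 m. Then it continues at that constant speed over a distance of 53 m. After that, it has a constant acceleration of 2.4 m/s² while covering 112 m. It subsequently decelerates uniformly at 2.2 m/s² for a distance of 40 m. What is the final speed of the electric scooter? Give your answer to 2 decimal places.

20.14 m/s

Phase 1 (accelerating): v₀ = 0 m/s, a = 1.3 m/s².
v² = v₀² + 2aΔx = 0² + 2·1.3·17 = 44.2 → v = 6.65 m/s
t = (v − v₀)/a = (6.65 − 0)/1.3 = 5.11 s

Phase 2 (constant speed): v₀ = 6.65 m/s, a = 0 m/s².
Constant speed: t = d/v = 53/6.65 = 7.97 s

Phase 3 (accelerating): v₀ = 6.65 m/s, a = 2.4 m/s².
v² = v₀² + 2aΔx = 6.65² + 2·2.4·112 = 582 → v = 24.1 m/s
t = (v − v₀)/a = (24.1 − 6.65)/2.4 = 7.28 s

Phase 4 (decelerating): v₀ = 24.1 m/s, a = -2.2 m/s².
v² = v₀² + 2aΔx = 24.1² + 2·-2.2·40 = 406 → v = 20.1 m/s
t = (v − v₀)/a = (20.1 − 24.1)/-2.2 = 1.81 s
Final speed = 20.1 m/s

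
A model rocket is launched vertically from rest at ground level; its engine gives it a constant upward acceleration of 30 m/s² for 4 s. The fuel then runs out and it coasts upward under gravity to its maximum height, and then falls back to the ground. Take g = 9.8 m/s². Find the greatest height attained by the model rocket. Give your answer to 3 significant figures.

975 m

Phase 1 (powered ascent): v₀ = 0 m/s, a = 30 m/s².
v = v₀ + at = 0 + (30)(4) = 120 m/s
Δx = v₀t + ½at² = 0·4 + 0.5·30·4² = 240 m

Phase 2 (coasting upward): v₀ = 120 m/s, a = -9.8 m/s².
v = v₀ + at → t = (0 − 120) / -9.8 = 12.2 s
v² = v₀² + 2aΔx → Δx = (0² − 120²)/(2·-9.8) = 735 m
Maximum height = 240 + 735 = 975 m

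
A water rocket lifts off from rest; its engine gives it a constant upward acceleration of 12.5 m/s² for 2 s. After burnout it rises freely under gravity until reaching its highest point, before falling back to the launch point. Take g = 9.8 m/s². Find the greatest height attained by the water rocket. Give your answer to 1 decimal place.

56.9 m

Phase 1 (powered ascent): v₀ = 0 m/s, a = 12.5 m/s².
v = v₀ + at = 0 + (12.5)(2) = 25.0 m/s
Δx = v₀t + ½at² = 0·2 + 0.5·12.5·2² = 25.0 m

Phase 2 (coasting upward): v₀ = 25.0 m/s, a = -9.8 m/s².
v = v₀ + at → t = (0 − 25.0) / -9.8 = 2.55 s
v² = v₀² + 2aΔx → Δx = (0² − 25.0²)/(2·-9.8) = 31.9 m
Maximum height = 25.0 + 31.9 = 56.9 m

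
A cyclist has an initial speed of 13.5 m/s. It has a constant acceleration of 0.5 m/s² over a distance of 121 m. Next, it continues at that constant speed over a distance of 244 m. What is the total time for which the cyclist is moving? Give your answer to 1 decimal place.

Phase 1 (accelerating): v₀ = 13.5 m/s, a = 0.5 m/s².
v² = v₀² + 2aΔx = 13.5² + 2·0.5·121 = 303 → v = 17.4 m/s
t = (v − v₀)/a = (17.4 − 13.5)/0.5 = 7.83 s

Phase 2 (constant speed): v₀ = 17.4 m/s, a = 0 m/s².
Constant speed: t = d/v = 244/17.4 = 14.0 s
Total time = 7.83 + 14.0 = 21.8 s

21.8 s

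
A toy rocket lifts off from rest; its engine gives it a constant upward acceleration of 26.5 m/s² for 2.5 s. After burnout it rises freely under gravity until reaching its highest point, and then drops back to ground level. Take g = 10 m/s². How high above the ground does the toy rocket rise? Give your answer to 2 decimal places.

Phase 1 (powered ascent): v₀ = 0 m/s, a = 26.5 m/s².
v = v₀ + at = 0 + (26.5)(2.5) = 66.2 m/s
Δx = v₀t + ½at² = 0·2.5 + 0.5·26.5·2.5² = 82.8 m

Phase 2 (coasting upward): v₀ = 66.2 m/s, a = -10 m/s².
v = v₀ + at → t = (0 − 66.2) / -10 = 6.62 s
v² = v₀² + 2aΔx → Δx = (0² − 66.2²)/(2·-10) = 219 m
Maximum height = 82.8 + 219 = 302 m

302.27 m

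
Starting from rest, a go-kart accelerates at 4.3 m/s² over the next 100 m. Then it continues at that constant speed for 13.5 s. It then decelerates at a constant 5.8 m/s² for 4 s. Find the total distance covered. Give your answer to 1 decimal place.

Phase 1 (accelerating): v₀ = 0 m/s, a = 4.3 m/s².
v² = v₀² + 2aΔx = 0² + 2·4.3·100 = 860 → v = 29.3 m/s
t = (v − v₀)/a = (29.3 − 0)/4.3 = 6.82 s

Phase 2 (constant speed): v₀ = 29.3 m/s, a = 0 m/s².
v = v₀ + at = 29.3 + (0)(13.5) = 29.3 m/s
Δx = v₀t + ½at² = 29.3·13.5 + 0.5·0·13.5² = 396 m

Phase 3 (decelerating): v₀ = 29.3 m/s, a = -5.8 m/s².
v = v₀ + at = 29.3 + (-5.8)(4) = 6.13 m/s
Δx = v₀t + ½at² = 29.3·4 + 0.5·-5.8·4² = 70.9 m
Total distance = 100 + 396 + 70.9 = 567 m

566.8 m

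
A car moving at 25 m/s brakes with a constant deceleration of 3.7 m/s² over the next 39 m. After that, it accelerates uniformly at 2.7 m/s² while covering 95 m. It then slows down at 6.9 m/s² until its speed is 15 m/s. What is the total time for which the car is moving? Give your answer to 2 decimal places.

7.85 s

Phase 1 (decelerating): v₀ = 25.0 m/s, a = -3.7 m/s².
v² = v₀² + 2aΔx = 25.0² + 2·-3.7·39 = 336 → v = 18.3 m/s
t = (v − v₀)/a = (18.3 − 25.0)/-3.7 = 1.80 s

Phase 2 (accelerating): v₀ = 18.3 m/s, a = 2.7 m/s².
v² = v₀² + 2aΔx = 18.3² + 2·2.7·95 = 849 → v = 29.1 m/s
t = (v − v₀)/a = (29.1 − 18.3)/2.7 = 4.00 s

Phase 3 (decelerating): v₀ = 29.1 m/s, a = -6.9 m/s².
v = v₀ + at → t = (15 − 29.1) / -6.9 = 2.05 s
v² = v₀² + 2aΔx → Δx = (15² − 29.1²)/(2·-6.9) = 45.2 m
Total time = 1.80 + 4.00 + 2.05 = 7.85 s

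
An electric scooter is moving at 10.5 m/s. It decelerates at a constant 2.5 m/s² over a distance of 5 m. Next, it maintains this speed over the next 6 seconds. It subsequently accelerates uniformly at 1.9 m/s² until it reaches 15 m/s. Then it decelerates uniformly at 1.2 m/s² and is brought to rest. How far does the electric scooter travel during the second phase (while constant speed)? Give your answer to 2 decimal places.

Phase 1 (decelerating): v₀ = 10.5 m/s, a = -2.5 m/s².
v² = v₀² + 2aΔx = 10.5² + 2·-2.5·5 = 85.2 → v = 9.23 m/s
t = (v − v₀)/a = (9.23 − 10.5)/-2.5 = 0.507 s

Phase 2 (constant speed): v₀ = 9.23 m/s, a = 0 m/s².
v = v₀ + at = 9.23 + (0)(6) = 9.23 m/s
Δx = v₀t + ½at² = 9.23·6 + 0.5·0·6² = 55.4 m
Distance in phase 2 = 55.4 m

55.40 m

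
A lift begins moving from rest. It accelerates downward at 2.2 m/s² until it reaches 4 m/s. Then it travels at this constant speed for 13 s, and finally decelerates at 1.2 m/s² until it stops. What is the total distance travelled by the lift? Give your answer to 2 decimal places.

62.30 m

Phase 1 (accelerating): v₀ = 0 m/s, a = 2.2 m/s².
v = v₀ + at → t = (4 − 0) / 2.2 = 1.82 s
v² = v₀² + 2aΔx → Δx = (4² − 0²)/(2·2.2) = 3.64 m

Phase 2 (constant speed): v₀ = 4.00 m/s, a = 0 m/s².
v = v₀ + at = 4.00 + (0)(13) = 4.00 m/s
Δx = v₀t + ½at² = 4.00·13 + 0.5·0·13² = 52.0 m

Phase 3 (decelerating): v₀ = 4.00 m/s, a = -1.2 m/s².
v = v₀ + at → t = (0 − 4.00) / -1.2 = 3.33 s
v² = v₀² + 2aΔx → Δx = (0² − 4.00²)/(2·-1.2) = 6.67 m
Total distance = 3.64 + 52.0 + 6.67 = 62.3 m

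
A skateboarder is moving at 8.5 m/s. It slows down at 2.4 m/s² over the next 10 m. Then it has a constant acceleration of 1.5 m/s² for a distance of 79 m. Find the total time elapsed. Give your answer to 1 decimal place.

Phase 1 (decelerating): v₀ = 8.50 m/s, a = -2.4 m/s².
v² = v₀² + 2aΔx = 8.50² + 2·-2.4·10 = 24.2 → v = 4.92 m/s
t = (v − v₀)/a = (4.92 − 8.50)/-2.4 = 1.49 s

Phase 2 (accelerating): v₀ = 4.92 m/s, a = 1.5 m/s².
v² = v₀² + 2aΔx = 4.92² + 2·1.5·79 = 261 → v = 16.2 m/s
t = (v − v₀)/a = (16.2 − 4.92)/1.5 = 7.49 s
Total time = 1.49 + 7.49 = 8.98 s

9.0 s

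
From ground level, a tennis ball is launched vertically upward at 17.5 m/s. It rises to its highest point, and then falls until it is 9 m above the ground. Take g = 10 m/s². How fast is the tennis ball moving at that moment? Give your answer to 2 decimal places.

11.24 m/s

Phase 1 (rising): v₀ = 17.5 m/s, a = -10 m/s².
v = v₀ + at → t = (0 − 17.5) / -10 = 1.75 s
v² = v₀² + 2aΔx → Δx = (0² − 17.5²)/(2·-10) = 15.3 m

Phase 2 (falling): v₀ = 0 m/s, a = -10 m/s².
Falls 6.31 m from rest: t = √(2·6.31/10) = 1.12 s; v = g·t = 11.2 m/s.
Final speed = 11.2 m/s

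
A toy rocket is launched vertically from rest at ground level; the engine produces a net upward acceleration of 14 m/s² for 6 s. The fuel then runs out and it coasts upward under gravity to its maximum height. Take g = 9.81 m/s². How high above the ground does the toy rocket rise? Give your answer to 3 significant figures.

612 m

Phase 1 (powered ascent): v₀ = 0 m/s, a = 14 m/s².
v = v₀ + at = 0 + (14)(6) = 84.0 m/s
Δx = v₀t + ½at² = 0·6 + 0.5·14·6² = 252 m

Phase 2 (coasting upward): v₀ = 84.0 m/s, a = -9.81 m/s².
v = v₀ + at → t = (0 − 84.0) / -9.81 = 8.56 s
v² = v₀² + 2aΔx → Δx = (0² − 84.0²)/(2·-9.81) = 360 m
Maximum height = 252 + 360 = 612 m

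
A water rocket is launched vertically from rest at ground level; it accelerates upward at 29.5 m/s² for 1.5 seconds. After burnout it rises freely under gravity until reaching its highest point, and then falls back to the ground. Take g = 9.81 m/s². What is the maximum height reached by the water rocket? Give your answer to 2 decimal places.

132.99 m

Phase 1 (powered ascent): v₀ = 0 m/s, a = 29.5 m/s².
v = v₀ + at = 0 + (29.5)(1.5) = 44.2 m/s
Δx = v₀t + ½at² = 0·1.5 + 0.5·29.5·1.5² = 33.2 m

Phase 2 (coasting upward): v₀ = 44.2 m/s, a = -9.81 m/s².
v = v₀ + at → t = (0 − 44.2) / -9.81 = 4.51 s
v² = v₀² + 2aΔx → Δx = (0² − 44.2²)/(2·-9.81) = 99.8 m
Maximum height = 33.2 + 99.8 = 133 m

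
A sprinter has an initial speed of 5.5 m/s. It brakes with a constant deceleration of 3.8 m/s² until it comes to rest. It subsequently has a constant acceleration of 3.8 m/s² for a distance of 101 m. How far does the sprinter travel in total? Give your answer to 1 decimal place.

Phase 1 (decelerating): v₀ = 5.50 m/s, a = -3.8 m/s².
v = v₀ + at → t = (0 − 5.50) / -3.8 = 1.45 s
v² = v₀² + 2aΔx → Δx = (0² − 5.50²)/(2·-3.8) = 3.98 m

Phase 2 (accelerating): v₀ = 0 m/s, a = 3.8 m/s².
v² = v₀² + 2aΔx = 0² + 2·3.8·101 = 768 → v = 27.7 m/s
t = (v − v₀)/a = (27.7 − 0)/3.8 = 7.29 s
Total distance = 3.98 + 101 = 105 m

105.0 m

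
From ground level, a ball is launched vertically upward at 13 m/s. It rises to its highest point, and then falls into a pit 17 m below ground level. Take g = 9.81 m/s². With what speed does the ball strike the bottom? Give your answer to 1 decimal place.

Phase 1 (rising): v₀ = 13.0 m/s, a = -9.81 m/s².
v = v₀ + at → t = (0 − 13.0) / -9.81 = 1.33 s
v² = v₀² + 2aΔx → Δx = (0² − 13.0²)/(2·-9.81) = 8.61 m

Phase 2 (falling): v₀ = 0 m/s, a = -9.81 m/s².
Falls 25.6 m from rest: t = √(2·25.6/9.81) = 2.29 s; v = g·t = 22.4 m/s.
Final speed = 22.4 m/s

22.4 m/s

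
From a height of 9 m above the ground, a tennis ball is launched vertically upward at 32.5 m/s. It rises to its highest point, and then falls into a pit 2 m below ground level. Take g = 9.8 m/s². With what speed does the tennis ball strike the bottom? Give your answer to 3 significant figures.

35.7 m/s

Phase 1 (rising): v₀ = 32.5 m/s, a = -9.8 m/s².
v = v₀ + at → t = (0 − 32.5) / -9.8 = 3.32 s
v² = v₀² + 2aΔx → Δx = (0² − 32.5²)/(2·-9.8) = 53.9 m

Phase 2 (falling): v₀ = 0 m/s, a = -9.8 m/s².
Falls 64.9 m from rest: t = √(2·64.9/9.8) = 3.64 s; v = g·t = 35.7 m/s.
Final speed = 35.7 m/s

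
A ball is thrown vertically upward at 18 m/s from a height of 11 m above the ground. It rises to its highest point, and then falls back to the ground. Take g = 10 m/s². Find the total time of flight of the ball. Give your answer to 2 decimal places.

4.13 s

Phase 1 (rising): v₀ = 18.0 m/s, a = -10 m/s².
v = v₀ + at → t = (0 − 18.0) / -10 = 1.80 s
v² = v₀² + 2aΔx → Δx = (0² − 18.0²)/(2·-10) = 16.2 m

Phase 2 (falling): v₀ = 0 m/s, a = -10 m/s².
Falls 27.2 m from rest: t = √(2·27.2/10) = 2.33 s; v = g·t = 23.3 m/s.
Total time = 1.80 + 2.33 = 4.13 s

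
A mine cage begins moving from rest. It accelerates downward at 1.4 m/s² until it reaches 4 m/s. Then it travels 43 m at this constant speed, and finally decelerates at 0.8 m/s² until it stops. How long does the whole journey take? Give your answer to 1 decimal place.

18.6 s

Phase 1 (accelerating): v₀ = 0 m/s, a = 1.4 m/s².
v = v₀ + at → t = (4 − 0) / 1.4 = 2.86 s
v² = v₀² + 2aΔx → Δx = (4² − 0²)/(2·1.4) = 5.71 m

Phase 2 (constant speed): v₀ = 4.00 m/s, a = 0 m/s².
Constant speed: t = d/v = 43/4.00 = 10.8 s

Phase 3 (decelerating): v₀ = 4.00 m/s, a = -0.8 m/s².
v = v₀ + at → t = (0 − 4.00) / -0.8 = 5.00 s
v² = v₀² + 2aΔx → Δx = (0² − 4.00²)/(2·-0.8) = 10.0 m
Total time = 2.86 + 10.8 + 5.00 = 18.6 s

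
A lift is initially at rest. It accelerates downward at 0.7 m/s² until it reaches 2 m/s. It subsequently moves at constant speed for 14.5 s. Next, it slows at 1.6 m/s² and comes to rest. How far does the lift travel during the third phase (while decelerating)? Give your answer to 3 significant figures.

1.25 m

Phase 1 (accelerating): v₀ = 0 m/s, a = 0.7 m/s².
v = v₀ + at → t = (2 − 0) / 0.7 = 2.86 s
v² = v₀² + 2aΔx → Δx = (2² − 0²)/(2·0.7) = 2.86 m

Phase 2 (constant speed): v₀ = 2.00 m/s, a = 0 m/s².
v = v₀ + at = 2.00 + (0)(14.5) = 2.00 m/s
Δx = v₀t + ½at² = 2.00·14.5 + 0.5·0·14.5² = 29.0 m

Phase 3 (decelerating): v₀ = 2.00 m/s, a = -1.6 m/s².
v = v₀ + at → t = (0 − 2.00) / -1.6 = 1.25 s
v² = v₀² + 2aΔx → Δx = (0² − 2.00²)/(2·-1.6) = 1.25 m
Distance in phase 3 = 1.25 m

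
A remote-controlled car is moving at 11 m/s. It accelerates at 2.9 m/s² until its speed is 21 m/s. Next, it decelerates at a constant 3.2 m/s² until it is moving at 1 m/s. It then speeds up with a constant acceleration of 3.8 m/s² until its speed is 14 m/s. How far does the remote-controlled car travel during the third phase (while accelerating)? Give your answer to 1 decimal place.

25.7 m

Phase 1 (accelerating): v₀ = 11.0 m/s, a = 2.9 m/s².
v = v₀ + at → t = (21 − 11.0) / 2.9 = 3.45 s
v² = v₀² + 2aΔx → Δx = (21² − 11.0²)/(2·2.9) = 55.2 m

Phase 2 (decelerating): v₀ = 21.0 m/s, a = -3.2 m/s².
v = v₀ + at → t = (1 − 21.0) / -3.2 = 6.25 s
v² = v₀² + 2aΔx → Δx = (1² − 21.0²)/(2·-3.2) = 68.8 m

Phase 3 (accelerating): v₀ = 1.00 m/s, a = 3.8 m/s².
v = v₀ + at → t = (14 − 1.00) / 3.8 = 3.42 s
v² = v₀² + 2aΔx → Δx = (14² − 1.00²)/(2·3.8) = 25.7 m
Distance in phase 3 = 25.7 m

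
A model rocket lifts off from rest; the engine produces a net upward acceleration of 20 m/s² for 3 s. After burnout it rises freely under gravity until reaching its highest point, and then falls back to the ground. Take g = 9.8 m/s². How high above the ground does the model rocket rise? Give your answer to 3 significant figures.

274 m

Phase 1 (powered ascent): v₀ = 0 m/s, a = 20 m/s².
v = v₀ + at = 0 + (20)(3) = 60.0 m/s
Δx = v₀t + ½at² = 0·3 + 0.5·20·3² = 90.0 m

Phase 2 (coasting upward): v₀ = 60.0 m/s, a = -9.8 m/s².
v = v₀ + at → t = (0 − 60.0) / -9.8 = 6.12 s
v² = v₀² + 2aΔx → Δx = (0² − 60.0²)/(2·-9.8) = 184 m
Maximum height = 90.0 + 184 = 274 m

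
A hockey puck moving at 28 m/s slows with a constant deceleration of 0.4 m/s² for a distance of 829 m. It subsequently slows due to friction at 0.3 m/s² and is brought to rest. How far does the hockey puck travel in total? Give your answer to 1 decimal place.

Phase 1 (decelerating): v₀ = 28.0 m/s, a = -0.4 m/s².
v² = v₀² + 2aΔx = 28.0² + 2·-0.4·829 = 121 → v = 11.0 m/s
t = (v − v₀)/a = (11.0 − 28.0)/-0.4 = 42.5 s

Phase 2 (decelerating): v₀ = 11.0 m/s, a = -0.3 m/s².
v = v₀ + at → t = (0 − 11.0) / -0.3 = 36.6 s
v² = v₀² + 2aΔx → Δx = (0² − 11.0²)/(2·-0.3) = 201 m
Total distance = 829 + 201 = 1030 m

1030.3 m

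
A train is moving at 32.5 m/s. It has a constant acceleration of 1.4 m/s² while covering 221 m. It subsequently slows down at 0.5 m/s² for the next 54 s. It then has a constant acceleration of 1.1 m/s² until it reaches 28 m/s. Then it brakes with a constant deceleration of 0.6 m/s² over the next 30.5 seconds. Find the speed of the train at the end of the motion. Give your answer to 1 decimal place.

9.7 m/s

Phase 1 (accelerating): v₀ = 32.5 m/s, a = 1.4 m/s².
v² = v₀² + 2aΔx = 32.5² + 2·1.4·221 = 1680 → v = 40.9 m/s
t = (v − v₀)/a = (40.9 − 32.5)/1.4 = 6.02 s

Phase 2 (decelerating): v₀ = 40.9 m/s, a = -0.5 m/s².
v = v₀ + at = 40.9 + (-0.5)(54) = 13.9 m/s
Δx = v₀t + ½at² = 40.9·54 + 0.5·-0.5·54² = 1480 m

Phase 3 (accelerating): v₀ = 13.9 m/s, a = 1.1 m/s².
v = v₀ + at → t = (28 − 13.9) / 1.1 = 12.8 s
v² = v₀² + 2aΔx → Δx = (28² − 13.9²)/(2·1.1) = 268 m

Phase 4 (decelerating): v₀ = 28.0 m/s, a = -0.6 m/s².
v = v₀ + at = 28.0 + (-0.6)(30.5) = 9.70 m/s
Δx = v₀t + ½at² = 28.0·30.5 + 0.5·-0.6·30.5² = 575 m
Final speed = 9.70 m/s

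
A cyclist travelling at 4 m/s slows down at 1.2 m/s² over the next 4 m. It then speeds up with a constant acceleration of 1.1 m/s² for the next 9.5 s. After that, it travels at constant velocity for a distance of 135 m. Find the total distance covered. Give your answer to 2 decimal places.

Phase 1 (decelerating): v₀ = 4.00 m/s, a = -1.2 m/s².
v² = v₀² + 2aΔx = 4.00² + 2·-1.2·4 = 6.40 → v = 2.53 m/s
t = (v − v₀)/a = (2.53 − 4.00)/-1.2 = 1.23 s

Phase 2 (accelerating): v₀ = 2.53 m/s, a = 1.1 m/s².
v = v₀ + at = 2.53 + (1.1)(9.5) = 13.0 m/s
Δx = v₀t + ½at² = 2.53·9.5 + 0.5·1.1·9.5² = 73.7 m

Phase 3 (constant speed): v₀ = 13.0 m/s, a = 0 m/s².
Constant speed: t = d/v = 135/13.0 = 10.4 s
Total distance = 4.00 + 73.7 + 135 = 213 m

212.67 m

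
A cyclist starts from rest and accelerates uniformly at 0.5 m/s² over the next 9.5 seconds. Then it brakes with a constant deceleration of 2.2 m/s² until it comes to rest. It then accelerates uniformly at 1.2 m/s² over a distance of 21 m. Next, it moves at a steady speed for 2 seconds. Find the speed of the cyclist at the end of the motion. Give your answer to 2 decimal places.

7.10 m/s

Phase 1 (accelerating): v₀ = 0 m/s, a = 0.5 m/s².
v = v₀ + at = 0 + (0.5)(9.5) = 4.75 m/s
Δx = v₀t + ½at² = 0·9.5 + 0.5·0.5·9.5² = 22.6 m

Phase 2 (decelerating): v₀ = 4.75 m/s, a = -2.2 m/s².
v = v₀ + at → t = (0 − 4.75) / -2.2 = 2.16 s
v² = v₀² + 2aΔx → Δx = (0² − 4.75²)/(2·-2.2) = 5.13 m

Phase 3 (accelerating): v₀ = 0 m/s, a = 1.2 m/s².
v² = v₀² + 2aΔx = 0² + 2·1.2·21 = 50.4 → v = 7.10 m/s
t = (v − v₀)/a = (7.10 − 0)/1.2 = 5.92 s

Phase 4 (constant speed): v₀ = 7.10 m/s, a = 0 m/s².
v = v₀ + at = 7.10 + (0)(2) = 7.10 m/s
Δx = v₀t + ½at² = 7.10·2 + 0.5·0·2² = 14.2 m
Final speed = 7.10 m/s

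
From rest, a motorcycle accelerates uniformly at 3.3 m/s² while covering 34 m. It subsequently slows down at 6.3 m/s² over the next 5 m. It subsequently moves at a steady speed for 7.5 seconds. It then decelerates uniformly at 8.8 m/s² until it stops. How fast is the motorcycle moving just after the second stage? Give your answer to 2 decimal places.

12.70 m/s

Phase 1 (accelerating): v₀ = 0 m/s, a = 3.3 m/s².
v² = v₀² + 2aΔx = 0² + 2·3.3·34 = 224 → v = 15.0 m/s
t = (v − v₀)/a = (15.0 − 0)/3.3 = 4.54 s

Phase 2 (decelerating): v₀ = 15.0 m/s, a = -6.3 m/s².
v² = v₀² + 2aΔx = 15.0² + 2·-6.3·5 = 161 → v = 12.7 m/s
t = (v − v₀)/a = (12.7 − 15.0)/-6.3 = 0.361 s
Speed at end of phase 2 = 12.7 m/s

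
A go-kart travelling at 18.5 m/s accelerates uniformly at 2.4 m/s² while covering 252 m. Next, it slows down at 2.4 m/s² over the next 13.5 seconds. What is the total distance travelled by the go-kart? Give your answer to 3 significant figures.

Phase 1 (accelerating): v₀ = 18.5 m/s, a = 2.4 m/s².
v² = v₀² + 2aΔx = 18.5² + 2·2.4·252 = 1550 → v = 39.4 m/s
t = (v − v₀)/a = (39.4 − 18.5)/2.4 = 8.71 s

Phase 2 (decelerating): v₀ = 39.4 m/s, a = -2.4 m/s².
v = v₀ + at = 39.4 + (-2.4)(13.5) = 6.99 m/s
Δx = v₀t + ½at² = 39.4·13.5 + 0.5·-2.4·13.5² = 313 m
Total distance = 252 + 313 = 565 m

565 m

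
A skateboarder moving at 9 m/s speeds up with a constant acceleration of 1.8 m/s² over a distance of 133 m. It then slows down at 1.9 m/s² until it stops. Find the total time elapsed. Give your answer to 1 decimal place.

20.6 s

Phase 1 (accelerating): v₀ = 9.00 m/s, a = 1.8 m/s².
v² = v₀² + 2aΔx = 9.00² + 2·1.8·133 = 560 → v = 23.7 m/s
t = (v − v₀)/a = (23.7 − 9.00)/1.8 = 8.14 s

Phase 2 (decelerating): v₀ = 23.7 m/s, a = -1.9 m/s².
v = v₀ + at → t = (0 − 23.7) / -1.9 = 12.5 s
v² = v₀² + 2aΔx → Δx = (0² − 23.7²)/(2·-1.9) = 147 m
Total time = 8.14 + 12.5 = 20.6 s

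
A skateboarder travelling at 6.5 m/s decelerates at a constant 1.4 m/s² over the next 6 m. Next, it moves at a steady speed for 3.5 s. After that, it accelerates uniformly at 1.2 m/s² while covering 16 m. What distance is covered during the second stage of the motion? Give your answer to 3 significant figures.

17.7 m

Phase 1 (decelerating): v₀ = 6.50 m/s, a = -1.4 m/s².
v² = v₀² + 2aΔx = 6.50² + 2·-1.4·6 = 25.5 → v = 5.04 m/s
t = (v − v₀)/a = (5.04 − 6.50)/-1.4 = 1.04 s

Phase 2 (constant speed): v₀ = 5.04 m/s, a = 0 m/s².
v = v₀ + at = 5.04 + (0)(3.5) = 5.04 m/s
Δx = v₀t + ½at² = 5.04·3.5 + 0.5·0·3.5² = 17.7 m
Distance in phase 2 = 17.7 m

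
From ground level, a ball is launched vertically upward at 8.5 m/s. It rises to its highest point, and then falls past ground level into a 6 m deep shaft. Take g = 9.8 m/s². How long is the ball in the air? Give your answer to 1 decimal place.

2.3 s

Phase 1 (rising): v₀ = 8.50 m/s, a = -9.8 m/s².
v = v₀ + at → t = (0 − 8.50) / -9.8 = 0.867 s
v² = v₀² + 2aΔx → Δx = (0² − 8.50²)/(2·-9.8) = 3.69 m

Phase 2 (falling): v₀ = 0 m/s, a = -9.8 m/s².
Falls 9.69 m from rest: t = √(2·9.69/9.8) = 1.41 s; v = g·t = 13.8 m/s.
Total time = 0.867 + 1.41 = 2.27 s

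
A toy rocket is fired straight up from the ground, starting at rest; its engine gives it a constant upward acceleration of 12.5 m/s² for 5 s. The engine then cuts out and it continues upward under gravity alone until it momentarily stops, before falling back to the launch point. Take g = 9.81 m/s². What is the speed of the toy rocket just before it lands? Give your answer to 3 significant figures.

Phase 1 (powered ascent): v₀ = 0 m/s, a = 12.5 m/s².
v = v₀ + at = 0 + (12.5)(5) = 62.5 m/s
Δx = v₀t + ½at² = 0·5 + 0.5·12.5·5² = 156 m

Phase 2 (coasting upward): v₀ = 62.5 m/s, a = -9.81 m/s².
v = v₀ + at → t = (0 − 62.5) / -9.81 = 6.37 s
v² = v₀² + 2aΔx → Δx = (0² − 62.5²)/(2·-9.81) = 199 m

Phase 3 (free fall): v₀ = 0 m/s, a = -9.81 m/s².
Falls 355 m from rest: t = √(2·355/9.81) = 8.51 s; v = g·t = 83.5 m/s.
Impact speed = 83.5 m/s

83.5 m/s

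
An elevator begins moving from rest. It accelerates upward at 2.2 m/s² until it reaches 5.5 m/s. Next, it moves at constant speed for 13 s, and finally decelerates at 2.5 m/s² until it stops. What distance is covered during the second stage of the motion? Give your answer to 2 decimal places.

Phase 1 (accelerating): v₀ = 0 m/s, a = 2.2 m/s².
v = v₀ + at → t = (5.5 − 0) / 2.2 = 2.50 s
v² = v₀² + 2aΔx → Δx = (5.5² − 0²)/(2·2.2) = 6.87 m

Phase 2 (constant speed): v₀ = 5.50 m/s, a = 0 m/s².
v = v₀ + at = 5.50 + (0)(13) = 5.50 m/s
Δx = v₀t + ½at² = 5.50·13 + 0.5·0·13² = 71.5 m
Distance in phase 2 = 71.5 m

71.50 m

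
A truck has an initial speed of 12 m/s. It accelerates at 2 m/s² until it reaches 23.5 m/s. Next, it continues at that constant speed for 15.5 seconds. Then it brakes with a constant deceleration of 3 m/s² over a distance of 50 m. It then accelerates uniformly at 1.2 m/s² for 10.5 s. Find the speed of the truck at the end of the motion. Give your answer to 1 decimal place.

28.5 m/s

Phase 1 (accelerating): v₀ = 12.0 m/s, a = 2 m/s².
v = v₀ + at → t = (23.5 − 12.0) / 2 = 5.75 s
v² = v₀² + 2aΔx → Δx = (23.5² − 12.0²)/(2·2) = 102 m

Phase 2 (constant speed): v₀ = 23.5 m/s, a = 0 m/s².
v = v₀ + at = 23.5 + (0)(15.5) = 23.5 m/s
Δx = v₀t + ½at² = 23.5·15.5 + 0.5·0·15.5² = 364 m

Phase 3 (decelerating): v₀ = 23.5 m/s, a = -3 m/s².
v² = v₀² + 2aΔx = 23.5² + 2·-3·50 = 252 → v = 15.9 m/s
t = (v − v₀)/a = (15.9 − 23.5)/-3 = 2.54 s

Phase 4 (accelerating): v₀ = 15.9 m/s, a = 1.2 m/s².
v = v₀ + at = 15.9 + (1.2)(10.5) = 28.5 m/s
Δx = v₀t + ½at² = 15.9·10.5 + 0.5·1.2·10.5² = 233 m
Final speed = 28.5 m/s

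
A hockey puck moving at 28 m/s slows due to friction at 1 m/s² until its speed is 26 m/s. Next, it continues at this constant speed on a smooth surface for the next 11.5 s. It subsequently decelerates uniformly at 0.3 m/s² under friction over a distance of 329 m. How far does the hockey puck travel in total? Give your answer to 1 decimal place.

Phase 1 (decelerating): v₀ = 28.0 m/s, a = -1 m/s².
v = v₀ + at → t = (26 − 28.0) / -1 = 2.00 s
v² = v₀² + 2aΔx → Δx = (26² − 28.0²)/(2·-1) = 54.0 m

Phase 2 (constant speed): v₀ = 26.0 m/s, a = 0 m/s².
v = v₀ + at = 26.0 + (0)(11.5) = 26.0 m/s
Δx = v₀t + ½at² = 26.0·11.5 + 0.5·0·11.5² = 299 m

Phase 3 (decelerating): v₀ = 26.0 m/s, a = -0.3 m/s².
v² = v₀² + 2aΔx = 26.0² + 2·-0.3·329 = 479 → v = 21.9 m/s
t = (v − v₀)/a = (21.9 − 26.0)/-0.3 = 13.7 s
Total distance = 54.0 + 299 + 329 = 682 m

682.0 m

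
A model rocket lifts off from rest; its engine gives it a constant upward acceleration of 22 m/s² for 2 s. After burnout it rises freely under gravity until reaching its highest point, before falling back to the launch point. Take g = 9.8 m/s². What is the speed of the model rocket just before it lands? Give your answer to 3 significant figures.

Phase 1 (powered ascent): v₀ = 0 m/s, a = 22 m/s².
v = v₀ + at = 0 + (22)(2) = 44.0 m/s
Δx = v₀t + ½at² = 0·2 + 0.5·22·2² = 44.0 m

Phase 2 (coasting upward): v₀ = 44.0 m/s, a = -9.8 m/s².
v = v₀ + at → t = (0 − 44.0) / -9.8 = 4.49 s
v² = v₀² + 2aΔx → Δx = (0² − 44.0²)/(2·-9.8) = 98.8 m

Phase 3 (free fall): v₀ = 0 m/s, a = -9.8 m/s².
Falls 143 m from rest: t = √(2·143/9.8) = 5.40 s; v = g·t = 52.9 m/s.
Impact speed = 52.9 m/s

52.9 m/s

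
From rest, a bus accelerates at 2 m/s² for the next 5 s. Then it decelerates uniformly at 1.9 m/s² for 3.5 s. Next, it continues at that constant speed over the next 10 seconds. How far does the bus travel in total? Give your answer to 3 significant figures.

81.9 m

Phase 1 (accelerating): v₀ = 0 m/s, a = 2 m/s².
v = v₀ + at = 0 + (2)(5) = 10.0 m/s
Δx = v₀t + ½at² = 0·5 + 0.5·2·5² = 25.0 m

Phase 2 (decelerating): v₀ = 10.0 m/s, a = -1.9 m/s².
v = v₀ + at = 10.0 + (-1.9)(3.5) = 3.35 m/s
Δx = v₀t + ½at² = 10.0·3.5 + 0.5·-1.9·3.5² = 23.4 m

Phase 3 (constant speed): v₀ = 3.35 m/s, a = 0 m/s².
v = v₀ + at = 3.35 + (0)(10) = 3.35 m/s
Δx = v₀t + ½at² = 3.35·10 + 0.5·0·10² = 33.5 m
Total distance = 25.0 + 23.4 + 33.5 = 81.9 m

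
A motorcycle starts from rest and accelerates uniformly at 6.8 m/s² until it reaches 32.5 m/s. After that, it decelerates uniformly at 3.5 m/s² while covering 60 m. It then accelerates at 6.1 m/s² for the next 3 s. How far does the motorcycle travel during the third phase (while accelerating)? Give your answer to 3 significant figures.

103 m

Phase 1 (accelerating): v₀ = 0 m/s, a = 6.8 m/s².
v = v₀ + at → t = (32.5 − 0) / 6.8 = 4.78 s
v² = v₀² + 2aΔx → Δx = (32.5² − 0²)/(2·6.8) = 77.7 m

Phase 2 (decelerating): v₀ = 32.5 m/s, a = -3.5 m/s².
v² = v₀² + 2aΔx = 32.5² + 2·-3.5·60 = 636 → v = 25.2 m/s
t = (v − v₀)/a = (25.2 − 32.5)/-3.5 = 2.08 s

Phase 3 (accelerating): v₀ = 25.2 m/s, a = 6.1 m/s².
v = v₀ + at = 25.2 + (6.1)(3) = 43.5 m/s
Δx = v₀t + ½at² = 25.2·3 + 0.5·6.1·3² = 103 m
Distance in phase 3 = 103 m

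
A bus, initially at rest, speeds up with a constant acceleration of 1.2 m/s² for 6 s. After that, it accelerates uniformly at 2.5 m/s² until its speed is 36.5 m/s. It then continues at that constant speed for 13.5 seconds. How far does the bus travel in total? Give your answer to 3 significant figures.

Phase 1 (accelerating): v₀ = 0 m/s, a = 1.2 m/s².
v = v₀ + at = 0 + (1.2)(6) = 7.20 m/s
Δx = v₀t + ½at² = 0·6 + 0.5·1.2·6² = 21.6 m

Phase 2 (accelerating): v₀ = 7.20 m/s, a = 2.5 m/s².
v = v₀ + at → t = (36.5 − 7.20) / 2.5 = 11.7 s
v² = v₀² + 2aΔx → Δx = (36.5² − 7.20²)/(2·2.5) = 256 m

Phase 3 (constant speed): v₀ = 36.5 m/s, a = 0 m/s².
v = v₀ + at = 36.5 + (0)(13.5) = 36.5 m/s
Δx = v₀t + ½at² = 36.5·13.5 + 0.5·0·13.5² = 493 m
Total distance = 21.6 + 256 + 493 = 770 m

770 m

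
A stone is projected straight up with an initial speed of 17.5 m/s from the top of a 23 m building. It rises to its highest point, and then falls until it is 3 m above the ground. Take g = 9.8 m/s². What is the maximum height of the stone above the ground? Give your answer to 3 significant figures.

38.6 m

Phase 1 (rising): v₀ = 17.5 m/s, a = -9.8 m/s².
v = v₀ + at → t = (0 − 17.5) / -9.8 = 1.79 s
v² = v₀² + 2aΔx → Δx = (0² − 17.5²)/(2·-9.8) = 15.6 m
Maximum height = 23 + 15.6 = 38.6 m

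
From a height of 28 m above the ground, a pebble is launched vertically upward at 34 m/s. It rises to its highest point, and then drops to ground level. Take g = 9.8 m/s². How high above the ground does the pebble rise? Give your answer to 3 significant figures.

Phase 1 (rising): v₀ = 34.0 m/s, a = -9.8 m/s².
v = v₀ + at → t = (0 − 34.0) / -9.8 = 3.47 s
v² = v₀² + 2aΔx → Δx = (0² − 34.0²)/(2·-9.8) = 59.0 m
Maximum height = 28 + 59.0 = 87.0 m

87.0 m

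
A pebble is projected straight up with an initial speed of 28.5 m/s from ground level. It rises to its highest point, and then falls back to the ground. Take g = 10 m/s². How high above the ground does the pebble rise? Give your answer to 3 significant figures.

Phase 1 (rising): v₀ = 28.5 m/s, a = -10 m/s².
v = v₀ + at → t = (0 − 28.5) / -10 = 2.85 s
v² = v₀² + 2aΔx → Δx = (0² − 28.5²)/(2·-10) = 40.6 m
Maximum height = 40.6 m

40.6 m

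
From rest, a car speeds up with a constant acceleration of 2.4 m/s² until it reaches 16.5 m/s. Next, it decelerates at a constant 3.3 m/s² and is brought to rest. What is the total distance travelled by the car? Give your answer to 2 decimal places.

Phase 1 (accelerating): v₀ = 0 m/s, a = 2.4 m/s².
v = v₀ + at → t = (16.5 − 0) / 2.4 = 6.88 s
v² = v₀² + 2aΔx → Δx = (16.5² − 0²)/(2·2.4) = 56.7 m

Phase 2 (decelerating): v₀ = 16.5 m/s, a = -3.3 m/s².
v = v₀ + at → t = (0 − 16.5) / -3.3 = 5.00 s
v² = v₀² + 2aΔx → Δx = (0² − 16.5²)/(2·-3.3) = 41.2 m
Total distance = 56.7 + 41.2 = 98.0 m

97.97 m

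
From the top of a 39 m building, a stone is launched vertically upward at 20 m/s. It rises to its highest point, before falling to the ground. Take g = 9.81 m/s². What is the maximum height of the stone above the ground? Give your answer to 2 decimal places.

Phase 1 (rising): v₀ = 20.0 m/s, a = -9.81 m/s².
v = v₀ + at → t = (0 − 20.0) / -9.81 = 2.04 s
v² = v₀² + 2aΔx → Δx = (0² − 20.0²)/(2·-9.81) = 20.4 m
Maximum height = 39 + 20.4 = 59.4 m

59.39 m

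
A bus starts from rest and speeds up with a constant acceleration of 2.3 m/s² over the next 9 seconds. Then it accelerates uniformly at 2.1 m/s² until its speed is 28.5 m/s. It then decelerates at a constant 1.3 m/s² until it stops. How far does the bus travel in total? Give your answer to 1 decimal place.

496.9 m

Phase 1 (accelerating): v₀ = 0 m/s, a = 2.3 m/s².
v = v₀ + at = 0 + (2.3)(9) = 20.7 m/s
Δx = v₀t + ½at² = 0·9 + 0.5·2.3·9² = 93.1 m

Phase 2 (accelerating): v₀ = 20.7 m/s, a = 2.1 m/s².
v = v₀ + at → t = (28.5 − 20.7) / 2.1 = 3.71 s
v² = v₀² + 2aΔx → Δx = (28.5² − 20.7²)/(2·2.1) = 91.4 m

Phase 3 (decelerating): v₀ = 28.5 m/s, a = -1.3 m/s².
v = v₀ + at → t = (0 − 28.5) / -1.3 = 21.9 s
v² = v₀² + 2aΔx → Δx = (0² − 28.5²)/(2·-1.3) = 312 m
Total distance = 93.1 + 91.4 + 312 = 497 m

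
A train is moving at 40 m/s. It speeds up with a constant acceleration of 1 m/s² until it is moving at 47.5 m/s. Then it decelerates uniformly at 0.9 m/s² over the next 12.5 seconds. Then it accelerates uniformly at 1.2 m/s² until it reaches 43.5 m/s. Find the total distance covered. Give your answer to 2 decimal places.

Phase 1 (accelerating): v₀ = 40.0 m/s, a = 1 m/s².
v = v₀ + at → t = (47.5 − 40.0) / 1 = 7.50 s
v² = v₀² + 2aΔx → Δx = (47.5² − 40.0²)/(2·1) = 328 m

Phase 2 (decelerating): v₀ = 47.5 m/s, a = -0.9 m/s².
v = v₀ + at = 47.5 + (-0.9)(12.5) = 36.2 m/s
Δx = v₀t + ½at² = 47.5·12.5 + 0.5·-0.9·12.5² = 523 m

Phase 3 (accelerating): v₀ = 36.2 m/s, a = 1.2 m/s².
v = v₀ + at → t = (43.5 − 36.2) / 1.2 = 6.04 s
v² = v₀² + 2aΔx → Δx = (43.5² − 36.2²)/(2·1.2) = 241 m
Total distance = 328 + 523 + 241 = 1090 m

1092.47 m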